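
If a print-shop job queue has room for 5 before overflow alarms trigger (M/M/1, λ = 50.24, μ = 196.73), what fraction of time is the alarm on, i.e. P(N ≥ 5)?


ρ = 50.24/196.73 = 0.2554
P(N ≥ n) = ρ^n = 0.2554^5 = 0.001086

Final: 0.001086


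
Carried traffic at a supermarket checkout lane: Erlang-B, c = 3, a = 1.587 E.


B(3,1.587) = 0.147628 (Erlang-B)
Carried load = a(1 − B) = 1.587·(1 − 0.147628) = 1.587·0.852372 = 1.3527 E

Final: 1.3527 Erlangs


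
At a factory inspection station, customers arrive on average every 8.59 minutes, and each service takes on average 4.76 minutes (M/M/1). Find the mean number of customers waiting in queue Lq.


λ = 60/8.59 = 6.9849 /hr
μ = 60/4.76 = 12.6050 /hr
ρ = λ/μ = 6.9849/12.6050 = 0.5541
Lq = ρ²/(1−ρ) = 0.3071/0.4459 = 0.6887

Final: 0.6887


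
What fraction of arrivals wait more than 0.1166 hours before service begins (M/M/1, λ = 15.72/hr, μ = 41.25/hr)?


ρ = 15.72/41.25 = 0.3811
P(Wq > t) = ρ·e^{−(μ−λ)t} = 0.3811·e^{−2.9768}
= 0.3811·0.050956 = 0.019419

Final: 0.019419


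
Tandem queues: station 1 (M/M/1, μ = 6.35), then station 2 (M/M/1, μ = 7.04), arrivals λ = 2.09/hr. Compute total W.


Each node sees arrival rate λ = 2.09/hr (tandem ⇒ throughput preserved).
W₁ = 1/(μ₁−λ) = 1/(6.35−2.09) = 0.23474 hr
W₂ = 1/(μ₂−λ) = 1/(7.04−2.09) = 0.20202 hr
W_total = W₁ + W₂ = 0.23474 + 0.20202 = 0.43676 hr

Final: 0.43676 hr


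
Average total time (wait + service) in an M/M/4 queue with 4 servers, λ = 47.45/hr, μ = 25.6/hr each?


a = 1.8535; ρ = 0.4634; P₀ = 0.152695
Lq = P₀·a^c·ρ/(c!(1−ρ)²) = 0.12084
Wq = Lq/λ = 0.12084/47.45 = 0.002547 hr
W = Wq + 1/μ = 0.002547 + 0.03906 = 0.04161 hr

Final: 0.04161 hr


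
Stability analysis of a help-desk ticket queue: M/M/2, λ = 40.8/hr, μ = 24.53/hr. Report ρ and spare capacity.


Total capacity cμ = 2·24.53 = 49.06/hr
ρ = λ/(cμ) = 40.8/49.06 = 0.8316
Stable ⇔ ρ < 1: YES
Spare capacity = cμ − λ = 49.06 − 40.8 = 8.26/hr

Final: ρ = 0.8316; stable; margin = 8.26/hr


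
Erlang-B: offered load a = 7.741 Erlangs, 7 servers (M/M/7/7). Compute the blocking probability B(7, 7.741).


B(c,a) = (a^c/c!) / Σ_{k=0}^{c} a^k/k!
a^7/7! = 330.482856
Σ terms (k=0..7): 1.00000 + 7.74100 + 29.96154 + 77.31076 + 149.61565 + 231.63495 + 298.84769 + 330.48286 = 1126.594455
B = 330.482856/1126.594455 = 0.293347

Final: 0.293347


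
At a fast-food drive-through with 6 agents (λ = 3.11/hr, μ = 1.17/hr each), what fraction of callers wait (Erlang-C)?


a = λ/μ = 2.6581; ρ = a/6 = 0.4430
P₀ = 0.069509 (from M/M/c formula)
C(c,a) = [a^c/(c!(1−ρ))]·P₀ = [352.73387/(720·0.5570)]·0.069509
= 0.87958·0.069509 = 0.061139

Final: 0.061139


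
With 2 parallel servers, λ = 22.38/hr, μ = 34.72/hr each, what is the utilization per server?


ρ = λ/(cμ) = 22.38/(2·34.72) = 22.38/69.44 = 0.3223

Final: 0.3223


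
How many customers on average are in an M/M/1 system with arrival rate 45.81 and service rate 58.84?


ρ = λ/μ = 45.81/58.84 = 0.7786
L = ρ/(1−ρ) = 0.7786/(1 − 0.7786) = 0.7786/0.2214 = 3.5157

Final: 3.5157


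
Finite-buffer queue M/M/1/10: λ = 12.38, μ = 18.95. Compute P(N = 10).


ρ = λ/μ = 12.38/18.95 = 0.6533
P_K = (1−ρ)ρ^K/(1−ρ^(K+1)) = (0.3467·0.014162)/(1 − 0.009252)
= 0.004910/0.990748 = 0.004956

Final: 0.004956


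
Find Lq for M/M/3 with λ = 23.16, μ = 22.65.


a = λ/μ = 1.0225; ρ = a/3 = 0.3408
P₀ = 0.355164
Lq = P₀·a^c·ρ / (c!·(1−ρ)²) = 0.355164·1.06908·0.3408/(6·0.43449)
= 0.04964

Final: 0.04964


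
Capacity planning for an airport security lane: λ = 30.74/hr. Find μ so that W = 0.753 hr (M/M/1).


W = 1/(μ−λ) ⇒ μ − λ = 1/W = 1/0.753 = 1.3280
μ = λ + 1/W = 30.74 + 1.3280 = 32.0680 per hr

Final: 32.0680 /hr


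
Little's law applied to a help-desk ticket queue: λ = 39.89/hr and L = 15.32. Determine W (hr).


W = L/λ = 15.32/39.89 = 0.3841 hr

Final: 0.3841 hr


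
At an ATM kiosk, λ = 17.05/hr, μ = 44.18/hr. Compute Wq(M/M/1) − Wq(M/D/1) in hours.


ρ = 17.05/44.18 = 0.3859
Wq(M/M/1) = ρ/(μ−λ) = 0.3859/27.13 = 0.01422 hr
Wq(M/D/1) = ρ/(2(μ−λ)) = 0.007112 hr
Savings = 0.01422 − 0.007112 = 0.007112 hr

Final: 0.007112 hr


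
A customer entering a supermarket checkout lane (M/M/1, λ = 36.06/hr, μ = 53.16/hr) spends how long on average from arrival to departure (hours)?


W = 1/(μ−λ) = 1/(53.16 − 36.06) = 1/17.10 = 0.05848 hr

Final: 0.05848 hr


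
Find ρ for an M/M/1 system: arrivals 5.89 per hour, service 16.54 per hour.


ρ = λ/μ = 5.89/16.54 = 0.3561

Final: 0.3561


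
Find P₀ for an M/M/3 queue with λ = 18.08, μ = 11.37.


a = λ/μ = 18.08/11.37 = 1.5901; ρ = a/c = 0.5300
Σ_{k=0}^{2} a^k/k! (terms k=0..2) = 1.00000 + 1.59015 + 1.26429 = 3.85444
Tail: a^3/(3!(1−ρ)) = 4.02081/(6·0.4700) = 1.42597
P₀ = 1/(3.85444 + 1.42597) = 1/5.28041 = 0.189379

Final: 0.189379


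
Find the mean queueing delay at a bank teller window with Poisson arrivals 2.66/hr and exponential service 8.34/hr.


ρ = 2.66/8.34 = 0.3189
Wq = ρ/(μ−λ) = 0.3189/(8.34 − 2.66) = 0.3189/5.68 = 0.05615 hr

Final: 0.05615 hr


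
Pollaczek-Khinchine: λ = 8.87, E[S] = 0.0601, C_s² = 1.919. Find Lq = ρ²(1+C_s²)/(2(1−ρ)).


ρ = λ·E[S] = 8.87·0.0601 = 0.5331
Lq = ρ²(1+C_s²)/(2(1−ρ)) = 0.2842·(1+1.919)/(2·0.4669)
= 0.2842·2.9190/0.9338 = 0.88831

Final: 0.88831


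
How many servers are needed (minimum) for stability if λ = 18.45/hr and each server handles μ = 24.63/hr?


Stability requires cμ > λ ⇔ c > λ/μ.
λ/μ = 18.45/24.63 = 0.7491
Minimum integer c = ⌊0.7491⌋ + 1 = 1
Check: 1·24.63 = 24.63 > 18.45, while 0·24.63 = 0.00 ≤ 18.45

Final: 1 servers


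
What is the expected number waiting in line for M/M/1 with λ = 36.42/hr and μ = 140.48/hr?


ρ = 36.42/140.48 = 0.2593
Lq = ρ²/(1−ρ) = 0.06721/0.7407 = 0.09074

Final: 0.09074


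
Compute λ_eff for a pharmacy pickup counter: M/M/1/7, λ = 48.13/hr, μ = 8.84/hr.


ρ = 5.4446; P_K = (1−ρ)ρ^7/(1−ρ^8) = 0.816332
λ_eff = λ(1 − P_K) = 48.13·(1 − 0.816332) = 48.13·0.183668 = 8.8399 /hr

Final: 8.8399 /hr


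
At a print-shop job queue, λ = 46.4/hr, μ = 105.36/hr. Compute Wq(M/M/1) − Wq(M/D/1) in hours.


ρ = 46.4/105.36 = 0.4404
Wq(M/M/1) = ρ/(μ−λ) = 0.4404/58.96 = 0.007469 hr
Wq(M/D/1) = ρ/(2(μ−λ)) = 0.003735 hr
Savings = 0.007469 − 0.003735 = 0.003735 hr

Final: 0.003735 hr


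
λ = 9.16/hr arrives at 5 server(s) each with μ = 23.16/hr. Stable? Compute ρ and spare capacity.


Total capacity cμ = 5·23.16 = 115.80/hr
ρ = λ/(cμ) = 9.16/115.80 = 0.07910
Stable ⇔ ρ < 1: YES
Spare capacity = cμ − λ = 115.80 − 9.16 = 106.64/hr

Final: ρ = 0.07910; stable; margin = 106.64/hr


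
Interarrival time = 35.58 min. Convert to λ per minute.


λ = 1/(interarrival time) in consistent units.
1 minute = 1 min, so λ = 1/35.58 = 0.02811 per minute

Final: 0.02811 /min


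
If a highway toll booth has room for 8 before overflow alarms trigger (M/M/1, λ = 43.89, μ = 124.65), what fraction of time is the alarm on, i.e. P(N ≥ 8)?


ρ = 43.89/124.65 = 0.3521
P(N ≥ n) = ρ^n = 0.3521^8 = 0.0002363

Final: 0.0002363


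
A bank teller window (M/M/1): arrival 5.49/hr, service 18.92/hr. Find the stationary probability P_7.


ρ = 5.49/18.92 = 0.2902
P_n = (1−ρ)·ρ^n = (1 − 0.2902)·0.2902^7 = 0.7098·0.0001732 = 0.0001229

Final: 0.0001229


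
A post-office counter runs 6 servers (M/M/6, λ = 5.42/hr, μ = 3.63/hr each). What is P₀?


a = λ/μ = 5.42/3.63 = 1.4931; ρ = a/c = 0.2489
Σ_{k=0}^{5} a^k/k! (terms k=0..5) = 1.00000 + 1.49311 + 1.11469 + 0.55479 + 0.20709 + 0.06184 = 4.43153
Tail: a^6/(6!(1−ρ)) = 11.08041/(720·0.7511) = 0.02049
P₀ = 1/(4.43153 + 0.02049) = 1/4.45201 = 0.224617

Final: 0.224617


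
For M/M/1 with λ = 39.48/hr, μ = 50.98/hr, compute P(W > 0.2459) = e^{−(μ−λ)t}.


W ~ Exponential(μ−λ) for M/M/1.
μ − λ = 50.98 − 39.48 = 11.5000
P(W > t) = e^{−(μ−λ)t} = e^{−2.8279} = 0.059140

Final: 0.059140


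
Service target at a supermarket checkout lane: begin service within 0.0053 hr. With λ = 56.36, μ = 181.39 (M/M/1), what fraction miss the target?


ρ = 56.36/181.39 = 0.3107
P(Wq > t) = ρ·e^{−(μ−λ)t} = 0.3107·e^{−0.6627}
= 0.3107·0.515479 = 0.160165

Final: 0.160165


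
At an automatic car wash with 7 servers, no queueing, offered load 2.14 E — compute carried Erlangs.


B(7,2.14) = 0.004806 (Erlang-B)
Carried load = a(1 − B) = 2.14·(1 − 0.004806) = 2.14·0.995194 = 2.1297 E

Final: 2.1297 Erlangs


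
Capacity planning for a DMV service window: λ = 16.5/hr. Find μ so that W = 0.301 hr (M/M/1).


W = 1/(μ−λ) ⇒ μ − λ = 1/W = 1/0.301 = 3.3223
μ = λ + 1/W = 16.5 + 3.3223 = 19.8223 per hr

Final: 19.8223 /hr


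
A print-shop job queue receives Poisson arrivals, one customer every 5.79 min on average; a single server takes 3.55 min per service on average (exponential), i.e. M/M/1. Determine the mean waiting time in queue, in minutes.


λ = 60/5.79 = 10.3627 /hr
μ = 60/3.55 = 16.9014 /hr
ρ = λ/μ = 10.3627/16.9014 = 0.6131
Wq = ρ/(μ−λ) = 0.6131/(16.9014−10.3627) = 0.09377 hr
In minutes: 0.09377·60 = 5.626 min

Final: 5.626 min


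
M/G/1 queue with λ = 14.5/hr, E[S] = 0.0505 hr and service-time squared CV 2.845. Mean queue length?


ρ = λ·E[S] = 14.5·0.0505 = 0.7323
Lq = ρ²(1+C_s²)/(2(1−ρ)) = 0.5362·(1+2.845)/(2·0.2677)
= 0.5362·3.8450/0.5355 = 3.84995

Final: 3.84995


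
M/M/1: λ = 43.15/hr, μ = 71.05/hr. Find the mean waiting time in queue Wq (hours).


ρ = 43.15/71.05 = 0.6073
Wq = ρ/(μ−λ) = 0.6073/(71.05 − 43.15) = 0.6073/27.90 = 0.02177 hr

Final: 0.02177 hr


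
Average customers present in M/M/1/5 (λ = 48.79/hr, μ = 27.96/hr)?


ρ = 48.79/27.96 = 1.7450
L = ρ[1 − (K+1)ρ^K + Kρ^(K+1)] / [(1−ρ)(1−ρ^(K+1))]
Numerator: 1.7450·(1 − 6·16.179618 + 5·28.233317) = 78.679772
Denominator: (-0.7450)·(-27.233317) = 20.288626
L = 78.679772/20.288626 = 3.8780

Final: 3.8780


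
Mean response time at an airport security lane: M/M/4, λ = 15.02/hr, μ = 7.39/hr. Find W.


a = 2.0325; ρ = 0.5081; P₀ = 0.125899
Lq = P₀·a^c·ρ/(c!(1−ρ)²) = 0.18800
Wq = Lq/λ = 0.18800/15.02 = 0.01252 hr
W = Wq + 1/μ = 0.01252 + 0.13532 = 0.14783 hr

Final: 0.14783 hr


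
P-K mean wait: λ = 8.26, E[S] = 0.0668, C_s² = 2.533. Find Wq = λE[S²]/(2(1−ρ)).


ρ = λ·E[S] = 8.26·0.0668 = 0.5518
E[S²] = E[S]²(1+C_s²) = 0.0668²·(1+2.533) = 0.015765
Wq = λ·E[S²]/(2(1−ρ)) = 8.26·0.015765/(2·0.4482) = 0.14526 hr

Final: 0.14526 hr


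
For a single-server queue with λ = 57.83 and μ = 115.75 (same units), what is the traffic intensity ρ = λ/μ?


ρ = λ/μ = 57.83/115.75 = 0.4996

Final: 0.4996


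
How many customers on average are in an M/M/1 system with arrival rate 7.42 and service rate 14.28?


ρ = λ/μ = 7.42/14.28 = 0.5196
L = ρ/(1−ρ) = 0.5196/(1 − 0.5196) = 0.5196/0.4804 = 1.0816

Final: 1.0816


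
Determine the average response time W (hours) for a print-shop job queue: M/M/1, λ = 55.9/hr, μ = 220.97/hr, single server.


W = 1/(μ−λ) = 1/(220.97 − 55.9) = 1/165.07 = 0.006058 hr

Final: 0.006058 hr


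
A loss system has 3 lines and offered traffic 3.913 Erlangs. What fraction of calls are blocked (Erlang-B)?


B(c,a) = (a^c/c!) / Σ_{k=0}^{c} a^k/k!
a^3/3! = 9.985695
Σ terms (k=0..3): 1.00000 + 3.91300 + 7.65578 + 9.98569 = 22.554479
B = 9.985695/22.554479 = 0.442737

Final: 0.442737


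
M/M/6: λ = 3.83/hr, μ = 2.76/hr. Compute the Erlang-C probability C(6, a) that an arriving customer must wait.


a = λ/μ = 1.3877; ρ = a/6 = 0.2313
P₀ = 0.249615 (from M/M/c formula)
C(c,a) = [a^c/(c!(1−ρ))]·P₀ = [7.14066/(720·0.7687)]·0.249615
= 0.01290·0.249615 = 0.003220

Final: 0.003220


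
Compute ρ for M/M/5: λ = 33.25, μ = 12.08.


ρ = λ/(cμ) = 33.25/(5·12.08) = 33.25/60.40 = 0.5505

Final: 0.5505


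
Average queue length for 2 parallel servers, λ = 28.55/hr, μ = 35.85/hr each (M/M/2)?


a = λ/μ = 0.7964; ρ = a/2 = 0.3982
P₀ = 0.430424
Lq = P₀·a^c·ρ / (c!·(1−ρ)²) = 0.430424·0.63421·0.3982/(2·0.36218)
= 0.15006

Final: 0.15006


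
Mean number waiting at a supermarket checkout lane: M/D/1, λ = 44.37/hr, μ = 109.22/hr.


ρ = 44.37/109.22 = 0.4062
M/D/1: Lq = ρ²/(2(1−ρ)) = 0.1650/(2·0.5938) = 0.13898

Final: 0.13898


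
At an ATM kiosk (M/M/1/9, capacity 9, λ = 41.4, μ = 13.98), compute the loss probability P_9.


ρ = λ/μ = 41.4/13.98 = 2.9614
P_K = (1−ρ)ρ^K/(1−ρ^(K+1)) = (-1.9614·17516.144828)/(1 − 51871.845200)
= -34355.700371/-51870.845200 = 0.662332

Final: 0.662332


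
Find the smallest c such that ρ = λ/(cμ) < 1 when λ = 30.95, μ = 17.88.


Stability requires cμ > λ ⇔ c > λ/μ.
λ/μ = 30.95/17.88 = 1.7310
Minimum integer c = ⌊1.7310⌋ + 1 = 2
Check: 2·17.88 = 35.76 > 30.95, while 1·17.88 = 17.88 ≤ 30.95

Final: 2 servers


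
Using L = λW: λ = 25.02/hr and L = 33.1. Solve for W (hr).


W = L/λ = 33.1/25.02 = 1.3229 hr

Final: 1.3229 hr


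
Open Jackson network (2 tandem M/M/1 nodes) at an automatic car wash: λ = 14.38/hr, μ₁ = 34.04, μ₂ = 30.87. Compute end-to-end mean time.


Each node sees arrival rate λ = 14.38/hr (tandem ⇒ throughput preserved).
W₁ = 1/(μ₁−λ) = 1/(34.04−14.38) = 0.05086 hr
W₂ = 1/(μ₂−λ) = 1/(30.87−14.38) = 0.06064 hr
W_total = W₁ + W₂ = 0.05086 + 0.06064 = 0.11151 hr

Final: 0.11151 hr


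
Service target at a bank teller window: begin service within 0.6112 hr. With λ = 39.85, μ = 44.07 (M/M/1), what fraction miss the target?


ρ = 39.85/44.07 = 0.9042
P(Wq > t) = ρ·e^{−(μ−λ)t} = 0.9042·e^{−2.5793}
= 0.9042·0.075830 = 0.068569

Final: 0.068569


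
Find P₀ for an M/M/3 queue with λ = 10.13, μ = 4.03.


a = λ/μ = 10.13/4.03 = 2.5136; ρ = a/c = 0.8379
Σ_{k=0}^{2} a^k/k! (terms k=0..2) = 1.00000 + 2.51365 + 3.15921 = 6.67286
Tail: a^3/(3!(1−ρ)) = 15.88229/(6·0.1621) = 16.32797
P₀ = 1/(6.67286 + 16.32797) = 1/23.00083 = 0.043477

Final: 0.043477


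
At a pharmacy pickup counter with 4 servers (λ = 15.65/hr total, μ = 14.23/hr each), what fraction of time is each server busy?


ρ = λ/(cμ) = 15.65/(4·14.23) = 15.65/56.92 = 0.2749

Final: 0.2749


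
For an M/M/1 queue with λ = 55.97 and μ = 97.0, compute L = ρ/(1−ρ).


ρ = λ/μ = 55.97/97.0 = 0.5770
L = ρ/(1−ρ) = 0.5770/(1 − 0.5770) = 0.5770/0.4230 = 1.3641

Final: 1.3641


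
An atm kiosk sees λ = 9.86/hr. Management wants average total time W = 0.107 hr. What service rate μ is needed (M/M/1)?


W = 1/(μ−λ) ⇒ μ − λ = 1/W = 1/0.107 = 9.3458
μ = λ + 1/W = 9.86 + 9.3458 = 19.2058 per hr

Final: 19.2058 /hr


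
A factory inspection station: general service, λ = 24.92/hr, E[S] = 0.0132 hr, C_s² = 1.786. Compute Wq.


ρ = λ·E[S] = 24.92·0.0132 = 0.3289
E[S²] = E[S]²(1+C_s²) = 0.0132²·(1+1.786) = 0.0004854
Wq = λ·E[S²]/(2(1−ρ)) = 24.92·0.0004854/(2·0.6711) = 0.009013 hr

Final: 0.009013 hr


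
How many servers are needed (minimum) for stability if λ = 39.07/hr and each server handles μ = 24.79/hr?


Stability requires cμ > λ ⇔ c > λ/μ.
λ/μ = 39.07/24.79 = 1.5760
Minimum integer c = ⌊1.5760⌋ + 1 = 2
Check: 2·24.79 = 49.58 > 39.07, while 1·24.79 = 24.79 ≤ 39.07

Final: 2 servers


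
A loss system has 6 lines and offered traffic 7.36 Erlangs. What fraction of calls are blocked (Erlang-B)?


B(c,a) = (a^c/c!) / Σ_{k=0}^{c} a^k/k!
a^6/6! = 220.767119
Σ terms (k=0..6): 1.00000 + 7.36000 + 27.08480 + 66.44804 + 122.26440 + 179.97319 + 220.76712 = 624.897554
B = 220.767119/624.897554 = 0.353285

Final: 0.353285


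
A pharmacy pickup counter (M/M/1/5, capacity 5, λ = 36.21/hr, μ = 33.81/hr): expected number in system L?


ρ = 36.21/33.81 = 1.0710
L = ρ[1 − (K+1)ρ^K + Kρ^(K+1)] / [(1−ρ)(1−ρ^(K+1))]
Numerator: 1.0710·(1 − 6·1.409019 + 5·1.509038) = 0.097542
Denominator: (-0.07098)·(-0.509038) = 0.036134
L = 0.097542/0.036134 = 2.6994

Final: 2.6994


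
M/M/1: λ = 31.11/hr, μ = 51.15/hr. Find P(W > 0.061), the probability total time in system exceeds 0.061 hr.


W ~ Exponential(μ−λ) for M/M/1.
μ − λ = 51.15 − 31.11 = 20.0400
P(W > t) = e^{−(μ−λ)t} = e^{−1.2224} = 0.294511

Final: 0.294511


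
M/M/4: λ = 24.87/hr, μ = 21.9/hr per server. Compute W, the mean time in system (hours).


a = 1.1356; ρ = 0.2839; P₀ = 0.320381
Lq = P₀·a^c·ρ/(c!(1−ρ)²) = 0.01229
Wq = Lq/λ = 0.01229/24.87 = 0.0004942 hr
W = Wq + 1/μ = 0.0004942 + 0.04566 = 0.04616 hr

Final: 0.04616 hr


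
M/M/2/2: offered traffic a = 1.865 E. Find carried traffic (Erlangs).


B(2,1.865) = 0.377730 (Erlang-B)
Carried load = a(1 − B) = 1.865·(1 − 0.377730) = 1.865·0.622270 = 1.1605 E

Final: 1.1605 Erlangs


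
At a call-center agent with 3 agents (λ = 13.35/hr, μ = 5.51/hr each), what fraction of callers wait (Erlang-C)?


a = λ/μ = 2.4229; ρ = a/3 = 0.8076
P₀ = 0.053533 (from M/M/c formula)
C(c,a) = [a^c/(c!(1−ρ))]·P₀ = [14.22293/(6·0.1924)]·0.053533
= 12.32206·0.053533 = 0.659637

Final: 0.659637


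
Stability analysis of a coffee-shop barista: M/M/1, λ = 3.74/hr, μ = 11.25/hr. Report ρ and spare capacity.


Total capacity cμ = 1·11.25 = 11.25/hr
ρ = λ/(cμ) = 3.74/11.25 = 0.3324
Stable ⇔ ρ < 1: YES
Spare capacity = cμ − λ = 11.25 − 3.74 = 7.51/hr

Final: ρ = 0.3324; stable; margin = 7.51/hr


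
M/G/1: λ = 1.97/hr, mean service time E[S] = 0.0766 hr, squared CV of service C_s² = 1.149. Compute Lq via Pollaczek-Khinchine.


ρ = λ·E[S] = 1.97·0.0766 = 0.1509
Lq = ρ²(1+C_s²)/(2(1−ρ)) = 0.02277·(1+1.149)/(2·0.8491)
= 0.02277·2.1490/1.6982 = 0.02882

Final: 0.02882


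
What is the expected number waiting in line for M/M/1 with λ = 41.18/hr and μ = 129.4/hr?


ρ = 41.18/129.4 = 0.3182
Lq = ρ²/(1−ρ) = 0.1013/0.6818 = 0.1485

Final: 0.1485


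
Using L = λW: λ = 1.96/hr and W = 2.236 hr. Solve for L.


L = λW = 1.96·2.236 = 4.3826

Final: 4.3826


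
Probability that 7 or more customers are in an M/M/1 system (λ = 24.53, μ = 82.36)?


ρ = 24.53/82.36 = 0.2978
P(N ≥ n) = ρ^n = 0.2978^7 = 0.0002079

Final: 0.0002079


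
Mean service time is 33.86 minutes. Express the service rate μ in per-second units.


μ = 1/(service time) in consistent units.
1 second = 0.0166667 min, so μ = 0.0166667/33.86 = 0.0004922 per second

Final: 0.0004922 /sec


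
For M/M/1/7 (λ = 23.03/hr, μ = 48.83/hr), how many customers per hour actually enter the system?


ρ = 0.4716; P_K = (1−ρ)ρ^7/(1−ρ^8) = 0.002749
λ_eff = λ(1 − P_K) = 23.03·(1 − 0.002749) = 23.03·0.997251 = 22.9667 /hr

Final: 22.9667 /hr


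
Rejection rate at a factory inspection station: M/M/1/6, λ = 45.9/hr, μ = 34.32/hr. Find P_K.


ρ = λ/μ = 45.9/34.32 = 1.3374
P_K = (1−ρ)ρ^K/(1−ρ^(K+1)) = (-0.3374·5.722587)/(1 − 7.653460)
= -1.930873/-6.653460 = 0.290206

Final: 0.290206


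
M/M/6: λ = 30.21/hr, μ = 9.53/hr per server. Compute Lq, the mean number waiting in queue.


a = λ/μ = 3.1700; ρ = a/6 = 0.5283
P₀ = 0.041040
Lq = P₀·a^c·ρ / (c!·(1−ρ)²) = 0.041040·1014.72170·0.5283/(720·0.22247)
= 0.13736

Final: 0.13736


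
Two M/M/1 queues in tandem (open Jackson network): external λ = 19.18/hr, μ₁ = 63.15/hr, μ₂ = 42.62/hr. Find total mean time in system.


Each node sees arrival rate λ = 19.18/hr (tandem ⇒ throughput preserved).
W₁ = 1/(μ₁−λ) = 1/(63.15−19.18) = 0.02274 hr
W₂ = 1/(μ₂−λ) = 1/(42.62−19.18) = 0.04266 hr
W_total = W₁ + W₂ = 0.02274 + 0.04266 = 0.06540 hr

Final: 0.06540 hr


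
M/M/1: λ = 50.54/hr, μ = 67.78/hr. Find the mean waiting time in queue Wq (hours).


ρ = 50.54/67.78 = 0.7456
Wq = ρ/(μ−λ) = 0.7456/(67.78 − 50.54) = 0.7456/17.24 = 0.04325 hr

Final: 0.04325 hr


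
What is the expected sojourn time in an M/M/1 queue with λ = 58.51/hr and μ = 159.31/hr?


W = 1/(μ−λ) = 1/(159.31 − 58.51) = 1/100.80 = 0.009921 hr

Final: 0.009921 hr


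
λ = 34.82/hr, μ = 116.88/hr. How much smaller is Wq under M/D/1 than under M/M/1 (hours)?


ρ = 34.82/116.88 = 0.2979
Wq(M/M/1) = ρ/(μ−λ) = 0.2979/82.06 = 0.003630 hr
Wq(M/D/1) = ρ/(2(μ−λ)) = 0.001815 hr
Savings = 0.003630 − 0.001815 = 0.001815 hr

Final: 0.001815 hr


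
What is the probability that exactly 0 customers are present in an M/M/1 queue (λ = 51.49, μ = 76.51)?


ρ = 51.49/76.51 = 0.6730
P_n = (1−ρ)·ρ^n = (1 − 0.6730)·0.6730^0 = 0.3270·1.000000 = 0.327016

Final: 0.327016


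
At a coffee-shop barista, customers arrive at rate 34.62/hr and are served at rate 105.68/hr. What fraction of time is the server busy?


ρ = λ/μ = 34.62/105.68 = 0.3276

Final: 0.3276


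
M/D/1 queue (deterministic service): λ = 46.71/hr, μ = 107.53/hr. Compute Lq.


ρ = 46.71/107.53 = 0.4344
M/D/1: Lq = ρ²/(2(1−ρ)) = 0.1887/(2·0.5656) = 0.16681

Final: 0.16681


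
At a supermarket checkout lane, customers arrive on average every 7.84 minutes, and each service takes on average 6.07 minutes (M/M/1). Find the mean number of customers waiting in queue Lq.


λ = 60/7.84 = 7.6531 /hr
μ = 60/6.07 = 9.8847 /hr
ρ = λ/μ = 7.6531/9.8847 = 0.7742
Lq = ρ²/(1−ρ) = 0.5994/0.2258 = 2.6551

Final: 2.6551


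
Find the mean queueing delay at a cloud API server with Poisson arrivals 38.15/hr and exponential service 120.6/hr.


ρ = 38.15/120.6 = 0.3163
Wq = ρ/(μ−λ) = 0.3163/(120.6 − 38.15) = 0.3163/82.45 = 0.003837 hr

Final: 0.003837 hr


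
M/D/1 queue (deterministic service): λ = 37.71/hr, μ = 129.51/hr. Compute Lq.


ρ = 37.71/129.51 = 0.2912
M/D/1: Lq = ρ²/(2(1−ρ)) = 0.08478/(2·0.7088) = 0.05980

Final: 0.05980


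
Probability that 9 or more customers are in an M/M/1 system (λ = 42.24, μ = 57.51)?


ρ = 42.24/57.51 = 0.7345
P(N ≥ n) = ρ^n = 0.7345^9 = 0.062205

Final: 0.062205


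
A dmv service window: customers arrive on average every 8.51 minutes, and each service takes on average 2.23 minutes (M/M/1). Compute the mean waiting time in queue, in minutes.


λ = 60/8.51 = 7.0505 /hr
μ = 60/2.23 = 26.9058 /hr
ρ = λ/μ = 7.0505/26.9058 = 0.2620
Wq = ρ/(μ−λ) = 0.2620/(26.9058−7.0505) = 0.01320 hr
In minutes: 0.01320·60 = 0.7919 min

Final: 0.7919 min


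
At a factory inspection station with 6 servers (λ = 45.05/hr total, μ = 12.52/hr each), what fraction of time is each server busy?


ρ = λ/(cμ) = 45.05/(6·12.52) = 45.05/75.12 = 0.5997

Final: 0.5997


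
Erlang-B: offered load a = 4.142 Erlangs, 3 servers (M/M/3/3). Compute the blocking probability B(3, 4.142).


B(c,a) = (a^c/c!) / Σ_{k=0}^{c} a^k/k!
a^3/3! = 11.843472
Σ terms (k=0..3): 1.00000 + 4.14200 + 8.57808 + 11.84347 = 25.563554
B = 11.843472/25.563554 = 0.463295

Final: 0.463295


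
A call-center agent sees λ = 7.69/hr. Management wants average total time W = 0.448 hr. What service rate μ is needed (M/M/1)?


W = 1/(μ−λ) ⇒ μ − λ = 1/W = 1/0.448 = 2.2321
μ = λ + 1/W = 7.69 + 2.2321 = 9.9221 per hr

Final: 9.9221 /hr


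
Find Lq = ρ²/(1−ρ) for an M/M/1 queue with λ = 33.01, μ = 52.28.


ρ = 33.01/52.28 = 0.6314
Lq = ρ²/(1−ρ) = 0.3987/0.3686 = 1.0816

Final: 1.0816


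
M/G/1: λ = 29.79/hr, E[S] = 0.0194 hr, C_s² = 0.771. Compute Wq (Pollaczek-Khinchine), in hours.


ρ = λ·E[S] = 29.79·0.0194 = 0.5779
E[S²] = E[S]²(1+C_s²) = 0.0194²·(1+0.771) = 0.0006665
Wq = λ·E[S²]/(2(1−ρ)) = 29.79·0.0006665/(2·0.4221) = 0.02352 hr

Final: 0.02352 hr


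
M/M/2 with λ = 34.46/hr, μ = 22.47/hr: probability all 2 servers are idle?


a = λ/μ = 34.46/22.47 = 1.5336; ρ = a/c = 0.7668
Σ_{k=0}^{1} a^k/k! (terms k=0..1) = 1.00000 + 1.53360 = 2.53360
Tail: a^2/(2!(1−ρ)) = 2.35193/(2·0.2332) = 5.04274
P₀ = 1/(2.53360 + 5.04274) = 1/7.57634 = 0.131990

Final: 0.131990


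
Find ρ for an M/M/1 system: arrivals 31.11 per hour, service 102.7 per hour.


ρ = λ/μ = 31.11/102.7 = 0.3029

Final: 0.3029


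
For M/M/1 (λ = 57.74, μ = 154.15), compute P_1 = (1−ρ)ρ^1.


ρ = 57.74/154.15 = 0.3746
P_n = (1−ρ)·ρ^n = (1 − 0.3746)·0.3746^1 = 0.6254·0.374570 = 0.234267

Final: 0.234267


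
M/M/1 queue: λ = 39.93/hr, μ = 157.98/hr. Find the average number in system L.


ρ = λ/μ = 39.93/157.98 = 0.2528
L = ρ/(1−ρ) = 0.2528/(1 − 0.2528) = 0.2528/0.7472 = 0.3382

Final: 0.3382


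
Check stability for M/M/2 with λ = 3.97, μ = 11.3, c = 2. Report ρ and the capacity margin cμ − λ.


Total capacity cμ = 2·11.3 = 22.60/hr
ρ = λ/(cμ) = 3.97/22.60 = 0.1757
Stable ⇔ ρ < 1: YES
Spare capacity = cμ − λ = 22.60 − 3.97 = 18.63/hr

Final: ρ = 0.1757; stable; margin = 18.63/hr


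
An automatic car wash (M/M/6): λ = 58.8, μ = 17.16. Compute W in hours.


a = 3.4266; ρ = 0.5711; P₀ = 0.031323
Lq = P₀·a^c·ρ/(c!(1−ρ)²) = 0.21862
Wq = Lq/λ = 0.21862/58.8 = 0.003718 hr
W = Wq + 1/μ = 0.003718 + 0.05828 = 0.06199 hr

Final: 0.06199 hr


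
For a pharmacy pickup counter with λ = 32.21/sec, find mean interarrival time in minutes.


Mean interarrival time = 1/λ = 1/32.21 second = 0.03105 second
In minutes: 0.03105 × 0.0166667 = 0.0005174 min

Final: 0.0005174 min


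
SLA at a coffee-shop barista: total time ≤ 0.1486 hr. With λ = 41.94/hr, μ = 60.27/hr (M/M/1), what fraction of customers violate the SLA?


W ~ Exponential(μ−λ) for M/M/1.
μ − λ = 60.27 − 41.94 = 18.3300
P(W > t) = e^{−(μ−λ)t} = e^{−2.7238} = 0.065622

Final: 0.065622


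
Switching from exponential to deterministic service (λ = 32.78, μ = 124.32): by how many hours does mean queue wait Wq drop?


ρ = 32.78/124.32 = 0.2637
Wq(M/M/1) = ρ/(μ−λ) = 0.2637/91.54 = 0.002880 hr
Wq(M/D/1) = ρ/(2(μ−λ)) = 0.001440 hr
Savings = 0.002880 − 0.001440 = 0.001440 hr

Final: 0.001440 hr


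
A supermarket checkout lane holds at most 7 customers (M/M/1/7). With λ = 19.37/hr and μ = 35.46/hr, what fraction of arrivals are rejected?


ρ = λ/μ = 19.37/35.46 = 0.5462
P_K = (1−ρ)ρ^K/(1−ρ^(K+1)) = (0.4538·0.014512)/(1 − 0.007927)
= 0.006585/0.992073 = 0.006638

Final: 0.006638


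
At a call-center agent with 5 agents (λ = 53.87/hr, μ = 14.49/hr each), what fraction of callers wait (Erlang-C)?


a = λ/μ = 3.7177; ρ = a/5 = 0.7435
P₀ = 0.019519 (from M/M/c formula)
C(c,a) = [a^c/(c!(1−ρ))]·P₀ = [710.22009/(120·0.2565)]·0.019519
= 23.07833·0.019519 = 0.450477

Final: 0.450477


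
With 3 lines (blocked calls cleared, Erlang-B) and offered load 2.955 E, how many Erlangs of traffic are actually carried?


B(3,2.955) = 0.340729 (Erlang-B)
Carried load = a(1 − B) = 2.955·(1 − 0.340729) = 2.955·0.659271 = 1.9481 E

Final: 1.9481 Erlangs


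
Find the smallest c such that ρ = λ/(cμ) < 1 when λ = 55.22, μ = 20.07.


Stability requires cμ > λ ⇔ c > λ/μ.
λ/μ = 55.22/20.07 = 2.7514
Minimum integer c = ⌊2.7514⌋ + 1 = 3
Check: 3·20.07 = 60.21 > 55.22, while 2·20.07 = 40.14 ≤ 55.22

Final: 3 servers


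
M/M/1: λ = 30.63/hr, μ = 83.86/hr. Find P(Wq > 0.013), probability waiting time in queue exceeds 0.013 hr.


ρ = 30.63/83.86 = 0.3653
P(Wq > t) = ρ·e^{−(μ−λ)t} = 0.3653·e^{−0.6920}
= 0.3653·0.500579 = 0.182837

Final: 0.182837


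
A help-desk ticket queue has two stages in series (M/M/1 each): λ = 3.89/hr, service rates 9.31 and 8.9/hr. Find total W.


Each node sees arrival rate λ = 3.89/hr (tandem ⇒ throughput preserved).
W₁ = 1/(μ₁−λ) = 1/(9.31−3.89) = 0.18450 hr
W₂ = 1/(μ₂−λ) = 1/(8.9−3.89) = 0.19960 hr
W_total = W₁ + W₂ = 0.18450 + 0.19960 = 0.38410 hr

Final: 0.38410 hr


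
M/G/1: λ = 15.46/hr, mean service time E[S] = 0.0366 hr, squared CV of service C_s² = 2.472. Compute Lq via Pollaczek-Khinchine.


ρ = λ·E[S] = 15.46·0.0366 = 0.5658
Lq = ρ²(1+C_s²)/(2(1−ρ)) = 0.3202·(1+2.472)/(2·0.4342)
= 0.3202·3.4720/0.8683 = 1.28020

Final: 1.28020


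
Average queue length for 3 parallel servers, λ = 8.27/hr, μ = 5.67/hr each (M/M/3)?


a = λ/μ = 1.4586; ρ = a/3 = 0.4862
P₀ = 0.220812
Lq = P₀·a^c·ρ / (c!·(1−ρ)²) = 0.220812·3.10290·0.4862/(6·0.26401)
= 0.21029

Final: 0.21029


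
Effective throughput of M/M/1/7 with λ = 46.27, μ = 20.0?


ρ = 2.3135; P_K = (1−ρ)ρ^7/(1−ρ^8) = 0.568447
λ_eff = λ(1 − P_K) = 46.27·(1 − 0.568447) = 46.27·0.431553 = 19.9679 /hr

Final: 19.9679 /hr


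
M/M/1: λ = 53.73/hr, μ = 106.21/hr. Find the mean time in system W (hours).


W = 1/(μ−λ) = 1/(106.21 − 53.73) = 1/52.48 = 0.01905 hr

Final: 0.01905 hr


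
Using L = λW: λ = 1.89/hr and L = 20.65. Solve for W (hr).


W = L/λ = 20.65/1.89 = 10.9259 hr

Final: 10.9259 hr


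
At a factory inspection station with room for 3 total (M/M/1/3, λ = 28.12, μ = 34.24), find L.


ρ = 28.12/34.24 = 0.8213
L = ρ[1 − (K+1)ρ^K + Kρ^(K+1)] / [(1−ρ)(1−ρ^(K+1))]
Numerator: 0.8213·(1 − 4·0.553917 + 3·0.454911) = 0.122421
Denominator: (0.1787)·(0.545089) = 0.097428
L = 0.122421/0.097428 = 1.2565

Final: 1.2565


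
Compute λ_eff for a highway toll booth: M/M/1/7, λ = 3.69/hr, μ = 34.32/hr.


ρ = 0.1075; P_K = (1−ρ)ρ^7/(1−ρ^8) = 0.0000001482
λ_eff = λ(1 − P_K) = 3.69·(1 − 0.0000001482) = 3.69·1.000000 = 3.6900 /hr

Final: 3.6900 /hr


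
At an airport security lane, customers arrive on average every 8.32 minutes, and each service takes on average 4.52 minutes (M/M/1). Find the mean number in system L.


λ = 60/8.32 = 7.2115 /hr
μ = 60/4.52 = 13.2743 /hr
ρ = λ/μ = 7.2115/13.2743 = 0.5433
L = ρ/(1−ρ) = 0.5433/0.4567 = 1.1895

Final: 1.1895


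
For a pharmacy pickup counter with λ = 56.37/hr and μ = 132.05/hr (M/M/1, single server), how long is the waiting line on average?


ρ = 56.37/132.05 = 0.4269
Lq = ρ²/(1−ρ) = 0.1822/0.5731 = 0.3180

Final: 0.3180


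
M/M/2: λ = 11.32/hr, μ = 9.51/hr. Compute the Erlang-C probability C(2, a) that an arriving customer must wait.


a = λ/μ = 1.1903; ρ = a/2 = 0.5952
P₀ = 0.253790 (from M/M/c formula)
C(c,a) = [a^c/(c!(1−ρ))]·P₀ = [1.41688/(2·0.4048)]·0.253790
= 1.74993·0.253790 = 0.444116

Final: 0.444116


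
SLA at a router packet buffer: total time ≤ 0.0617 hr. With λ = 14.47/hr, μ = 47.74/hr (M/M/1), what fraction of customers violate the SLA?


W ~ Exponential(μ−λ) for M/M/1.
μ − λ = 47.74 − 14.47 = 33.2700
P(W > t) = e^{−(μ−λ)t} = e^{−2.0528} = 0.128380

Final: 0.128380


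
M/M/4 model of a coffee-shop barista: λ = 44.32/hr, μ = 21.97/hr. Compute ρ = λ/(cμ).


ρ = λ/(cμ) = 44.32/(4·21.97) = 44.32/87.88 = 0.5043

Final: 0.5043


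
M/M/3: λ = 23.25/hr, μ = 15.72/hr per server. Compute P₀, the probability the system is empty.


a = λ/μ = 23.25/15.72 = 1.4790; ρ = a/c = 0.4930
Σ_{k=0}^{2} a^k/k! (terms k=0..2) = 1.00000 + 1.47901 + 1.09373 = 3.57274
Tail: a^3/(3!(1−ρ)) = 3.23528/(6·0.5070) = 1.06354
P₀ = 1/(3.57274 + 1.06354) = 1/4.63628 = 0.215690

Final: 0.215690


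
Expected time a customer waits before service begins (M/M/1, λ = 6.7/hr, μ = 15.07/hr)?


ρ = 6.7/15.07 = 0.4446
Wq = ρ/(μ−λ) = 0.4446/(15.07 − 6.7) = 0.4446/8.37 = 0.05312 hr

Final: 0.05312 hr


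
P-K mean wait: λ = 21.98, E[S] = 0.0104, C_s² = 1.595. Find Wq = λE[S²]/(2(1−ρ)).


ρ = λ·E[S] = 21.98·0.0104 = 0.2286
E[S²] = E[S]²(1+C_s²) = 0.0104²·(1+1.595) = 0.0002807
Wq = λ·E[S²]/(2(1−ρ)) = 21.98·0.0002807/(2·0.7714) = 0.003999 hr

Final: 0.003999 hr


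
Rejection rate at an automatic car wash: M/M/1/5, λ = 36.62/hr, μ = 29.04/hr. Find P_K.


ρ = λ/μ = 36.62/29.04 = 1.2610
P_K = (1−ρ)ρ^K/(1−ρ^(K+1)) = (-0.2610·3.188663)/(1 − 4.020966)
= -0.832303/-3.020966 = 0.275509

Final: 0.275509


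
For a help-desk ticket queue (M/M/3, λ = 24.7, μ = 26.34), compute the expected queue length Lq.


a = λ/μ = 0.9377; ρ = a/3 = 0.3126
P₀ = 0.387997
Lq = P₀·a^c·ρ / (c!·(1−ρ)²) = 0.387997·0.82460·0.3126/(6·0.47255)
= 0.03527

Final: 0.03527


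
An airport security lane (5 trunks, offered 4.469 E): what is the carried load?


B(5,4.469) = 0.240349 (Erlang-B)
Carried load = a(1 − B) = 4.469·(1 − 0.240349) = 4.469·0.759651 = 3.3949 E

Final: 3.3949 Erlangs


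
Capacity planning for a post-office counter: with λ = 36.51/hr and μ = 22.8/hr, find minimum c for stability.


Stability requires cμ > λ ⇔ c > λ/μ.
λ/μ = 36.51/22.8 = 1.6013
Minimum integer c = ⌊1.6013⌋ + 1 = 2
Check: 2·22.8 = 45.60 > 36.51, while 1·22.8 = 22.80 ≤ 36.51

Final: 2 servers


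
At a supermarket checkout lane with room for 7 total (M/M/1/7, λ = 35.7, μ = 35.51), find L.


ρ = 35.7/35.51 = 1.0054
L = ρ[1 − (K+1)ρ^K + Kρ^(K+1)] / [(1−ρ)(1−ρ^(K+1))]
Numerator: 1.0054·(1 − 8·1.038061 + 7·1.043615) = 0.0008233
Denominator: (-0.005351)·(-0.043615) = 0.0002334
L = 0.0008233/0.0002334 = 3.5280

Final: 3.5280


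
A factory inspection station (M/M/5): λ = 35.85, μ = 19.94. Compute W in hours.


a = 1.7979; ρ = 0.3596; P₀ = 0.164949
Lq = P₀·a^c·ρ/(c!(1−ρ)²) = 0.02264
Wq = Lq/λ = 0.02264/35.85 = 0.0006315 hr
W = Wq + 1/μ = 0.0006315 + 0.05015 = 0.05078 hr

Final: 0.05078 hr


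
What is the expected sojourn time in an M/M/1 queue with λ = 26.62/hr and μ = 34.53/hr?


W = 1/(μ−λ) = 1/(34.53 − 26.62) = 1/7.91 = 0.1264 hr

Final: 0.1264 hr


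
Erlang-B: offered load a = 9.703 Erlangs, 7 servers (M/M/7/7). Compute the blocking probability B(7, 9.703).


B(c,a) = (a^c/c!) / Σ_{k=0}^{c} a^k/k!
a^7/7! = 1606.614504
Σ terms (k=0..7): 1.00000 + 9.70300 + 47.07410 + 152.25335 + 369.32855 + 716.71899 + 1159.05406 + 1606.61450 = 4061.746553
B = 1606.614504/4061.746553 = 0.395548

Final: 0.395548


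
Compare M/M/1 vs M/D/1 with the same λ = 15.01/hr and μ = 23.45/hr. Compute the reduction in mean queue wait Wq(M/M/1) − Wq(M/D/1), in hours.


ρ = 15.01/23.45 = 0.6401
Wq(M/M/1) = ρ/(μ−λ) = 0.6401/8.44 = 0.07584 hr
Wq(M/D/1) = ρ/(2(μ−λ)) = 0.03792 hr
Savings = 0.07584 − 0.03792 = 0.03792 hr

Final: 0.03792 hr


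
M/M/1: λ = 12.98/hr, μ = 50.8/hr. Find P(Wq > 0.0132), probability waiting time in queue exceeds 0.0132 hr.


ρ = 12.98/50.8 = 0.2555
P(Wq > t) = ρ·e^{−(μ−λ)t} = 0.2555·e^{−0.4992}
= 0.2555·0.607002 = 0.155096

Final: 0.155096


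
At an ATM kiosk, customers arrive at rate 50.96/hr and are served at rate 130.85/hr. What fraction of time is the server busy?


ρ = λ/μ = 50.96/130.85 = 0.3895

Final: 0.3895


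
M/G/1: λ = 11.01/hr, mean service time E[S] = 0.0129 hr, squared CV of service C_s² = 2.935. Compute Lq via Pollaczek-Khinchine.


ρ = λ·E[S] = 11.01·0.0129 = 0.1420
Lq = ρ²(1+C_s²)/(2(1−ρ)) = 0.02017·(1+2.935)/(2·0.8580)
= 0.02017·3.9350/1.7159 = 0.04626

Final: 0.04626


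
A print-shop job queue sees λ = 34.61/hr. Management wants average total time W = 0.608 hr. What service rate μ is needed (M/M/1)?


W = 1/(μ−λ) ⇒ μ − λ = 1/W = 1/0.608 = 1.6447
μ = λ + 1/W = 34.61 + 1.6447 = 36.2547 per hr

Final: 36.2547 /hr


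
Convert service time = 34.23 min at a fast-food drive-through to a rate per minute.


μ = 1/(service time) in consistent units.
1 minute = 1 min, so μ = 1/34.23 = 0.02921 per minute

Final: 0.02921 /min


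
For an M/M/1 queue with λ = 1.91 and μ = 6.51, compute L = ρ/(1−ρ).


ρ = λ/μ = 1.91/6.51 = 0.2934
L = ρ/(1−ρ) = 0.2934/(1 − 0.2934) = 0.2934/0.7066 = 0.4152

Final: 0.4152


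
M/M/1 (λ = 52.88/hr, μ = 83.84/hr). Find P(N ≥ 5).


ρ = 52.88/83.84 = 0.6307
P(N ≥ n) = ρ^n = 0.6307^5 = 0.099816

Final: 0.099816


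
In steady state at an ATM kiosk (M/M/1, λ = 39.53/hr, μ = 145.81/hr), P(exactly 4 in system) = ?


ρ = 39.53/145.81 = 0.2711
P_n = (1−ρ)·ρ^n = (1 − 0.2711)·0.2711^4 = 0.7289·0.005402 = 0.003938

Final: 0.003938


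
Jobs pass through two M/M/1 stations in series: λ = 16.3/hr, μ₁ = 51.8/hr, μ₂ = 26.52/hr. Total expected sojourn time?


Each node sees arrival rate λ = 16.3/hr (tandem ⇒ throughput preserved).
W₁ = 1/(μ₁−λ) = 1/(51.8−16.3) = 0.02817 hr
W₂ = 1/(μ₂−λ) = 1/(26.52−16.3) = 0.09785 hr
W_total = W₁ + W₂ = 0.02817 + 0.09785 = 0.12602 hr

Final: 0.12602 hr


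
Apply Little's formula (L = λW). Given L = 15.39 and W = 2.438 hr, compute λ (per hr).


λ = L/W = 15.39/2.438 = 6.3126 /hr

Final: 6.3126 /hr


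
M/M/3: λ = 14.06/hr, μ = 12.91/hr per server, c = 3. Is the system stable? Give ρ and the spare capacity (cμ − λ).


Total capacity cμ = 3·12.91 = 38.73/hr
ρ = λ/(cμ) = 14.06/38.73 = 0.3630
Stable ⇔ ρ < 1: YES
Spare capacity = cμ − λ = 38.73 − 14.06 = 24.67/hr

Final: ρ = 0.3630; stable; margin = 24.67/hr


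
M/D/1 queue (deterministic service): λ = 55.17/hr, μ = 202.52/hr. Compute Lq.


ρ = 55.17/202.52 = 0.2724
M/D/1: Lq = ρ²/(2(1−ρ)) = 0.07421/(2·0.7276) = 0.05100

Final: 0.05100


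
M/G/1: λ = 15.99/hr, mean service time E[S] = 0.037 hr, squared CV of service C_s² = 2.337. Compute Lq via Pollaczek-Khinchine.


ρ = λ·E[S] = 15.99·0.037 = 0.5916
Lq = ρ²(1+C_s²)/(2(1−ρ)) = 0.3500·(1+2.337)/(2·0.4084)
= 0.3500·3.3370/0.8167 = 1.43012

Final: 1.43012


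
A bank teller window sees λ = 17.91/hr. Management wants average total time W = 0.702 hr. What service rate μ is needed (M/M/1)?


W = 1/(μ−λ) ⇒ μ − λ = 1/W = 1/0.702 = 1.4245
μ = λ + 1/W = 17.91 + 1.4245 = 19.3345 per hr

Final: 19.3345 /hr


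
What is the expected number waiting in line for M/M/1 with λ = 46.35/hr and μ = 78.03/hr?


ρ = 46.35/78.03 = 0.5940
Lq = ρ²/(1−ρ) = 0.3528/0.4060 = 0.8691

Final: 0.8691


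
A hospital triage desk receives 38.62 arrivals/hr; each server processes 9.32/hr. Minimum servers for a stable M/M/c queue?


Stability requires cμ > λ ⇔ c > λ/μ.
λ/μ = 38.62/9.32 = 4.1438
Minimum integer c = ⌊4.1438⌋ + 1 = 5
Check: 5·9.32 = 46.60 > 38.62, while 4·9.32 = 37.28 ≤ 38.62

Final: 5 servers


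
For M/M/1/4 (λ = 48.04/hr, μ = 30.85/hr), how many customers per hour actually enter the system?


ρ = 1.5572; P_K = (1−ρ)ρ^4/(1−ρ^5) = 0.401696
λ_eff = λ(1 − P_K) = 48.04·(1 − 0.401696) = 48.04·0.598304 = 28.7425 /hr

Final: 28.7425 /hr


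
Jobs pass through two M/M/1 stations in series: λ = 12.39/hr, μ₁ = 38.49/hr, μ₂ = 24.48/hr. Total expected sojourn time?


Each node sees arrival rate λ = 12.39/hr (tandem ⇒ throughput preserved).
W₁ = 1/(μ₁−λ) = 1/(38.49−12.39) = 0.03831 hr
W₂ = 1/(μ₂−λ) = 1/(24.48−12.39) = 0.08271 hr
W_total = W₁ + W₂ = 0.03831 + 0.08271 = 0.12103 hr

Final: 0.12103 hr


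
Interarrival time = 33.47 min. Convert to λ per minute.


λ = 1/(interarrival time) in consistent units.
1 minute = 1 min, so λ = 1/33.47 = 0.02988 per minute

Final: 0.02988 /min


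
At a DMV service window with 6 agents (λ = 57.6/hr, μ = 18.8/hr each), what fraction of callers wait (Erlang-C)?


a = λ/μ = 3.0638; ρ = a/6 = 0.5106
P₀ = 0.045830 (from M/M/c formula)
C(c,a) = [a^c/(c!(1−ρ))]·P₀ = [827.15672/(720·0.4894)]·0.045830
= 2.34761·0.045830 = 0.107591

Final: 0.107591
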